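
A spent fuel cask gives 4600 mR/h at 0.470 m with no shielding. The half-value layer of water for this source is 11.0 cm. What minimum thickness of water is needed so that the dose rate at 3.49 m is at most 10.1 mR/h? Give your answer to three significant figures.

33.5 cm

At 3.49 m, distance alone gives (0.470/3.49)² = 0.01814, so 4600 × 0.01814 = 83.44 mR/h.
Further attenuation needed: 83.44/10.1 = 8.261.
n = log₂(8.261) = 3.046 half-value layers.
Thickness = 3.046 × 11.0 cm = 33.51 cm.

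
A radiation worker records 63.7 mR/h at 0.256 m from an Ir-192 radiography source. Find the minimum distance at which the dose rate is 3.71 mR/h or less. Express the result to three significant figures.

1.06 m

Applying the 1/r² law, d₂ = d₁·√(I₁/I₂).
I₁/I₂ = 63.7/3.71 = 17.17, so d₂ = 0.256 × √17.17 = 1.061 m.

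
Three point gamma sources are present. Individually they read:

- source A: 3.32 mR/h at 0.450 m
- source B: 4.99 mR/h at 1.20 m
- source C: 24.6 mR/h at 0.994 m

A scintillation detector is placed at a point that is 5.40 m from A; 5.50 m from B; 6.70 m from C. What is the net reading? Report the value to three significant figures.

0.802 mR/h

Each source contributes Iᵢ·(dᵢ/rᵢ)²; contributions add.
A: 3.32 × (0.450/5.40)² = 0.02306 mR/h
B: 4.99 × (1.20/5.50)² = 0.2375 mR/h
C: 24.6 × (0.994/6.70)² = 0.5414 mR/h
Total = 0.02306 + 0.2375 + 0.5414 = 0.8020 mR/h.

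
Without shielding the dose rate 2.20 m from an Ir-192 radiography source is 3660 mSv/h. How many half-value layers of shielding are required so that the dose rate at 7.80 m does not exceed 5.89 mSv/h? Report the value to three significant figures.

5.63 half-value layers

At 7.80 m, distance alone gives (2.20/7.80)² = 0.07955, so 3660 × 0.07955 = 291.2 mSv/h.
Further attenuation needed: 291.2/5.89 = 49.44.
n = log₂(49.44) = 5.628 half-value layers.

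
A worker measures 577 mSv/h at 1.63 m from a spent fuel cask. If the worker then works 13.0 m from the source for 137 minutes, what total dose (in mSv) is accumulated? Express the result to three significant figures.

Using I₁d₁² = I₂d₂², rate at 13.0 m:
(1.63/13.0)² = 0.01572, so 577 × 0.01572 = 9.070 mSv/h.
Dose = rate × time = 9.070 mSv/h × 2.283 h = 20.71 mSv.

20.7 mSv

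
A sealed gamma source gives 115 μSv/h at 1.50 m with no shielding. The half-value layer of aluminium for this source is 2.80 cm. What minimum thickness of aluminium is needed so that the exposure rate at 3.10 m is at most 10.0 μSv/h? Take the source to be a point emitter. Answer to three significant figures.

At 3.10 m, distance alone gives 115 × (1.50/3.10)² = 115 × 0.2341 = 26.92 μSv/h.
Further attenuation needed: 26.92/10.0 = 2.692.
n = log₂(2.692) = 1.429 half-value layers.
Thickness = 1.429 × 2.80 cm = 4.001 cm.

4.00 cm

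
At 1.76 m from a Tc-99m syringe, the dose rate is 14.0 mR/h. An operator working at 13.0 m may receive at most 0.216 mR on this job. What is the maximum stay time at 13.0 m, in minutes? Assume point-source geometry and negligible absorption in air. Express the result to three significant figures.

By the inverse-square law, rate at 13.0 m:
(1.76/13.0)² = 0.01833, so 14.0 × 0.01833 = 0.2566 mR/h.
Stay time = 0.216 mR ÷ 0.2566 mR/h = 0.8418 h = 50.51 min.

50.5 min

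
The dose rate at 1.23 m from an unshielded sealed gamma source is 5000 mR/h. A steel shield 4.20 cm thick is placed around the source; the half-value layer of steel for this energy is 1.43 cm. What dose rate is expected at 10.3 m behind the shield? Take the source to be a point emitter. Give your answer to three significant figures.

9.31 mR/h

Distance alone: 5000 × (1.23/10.3)² = 5000 × 0.01426 = 71.30 mR/h.
Shield: 4.20/1.43 = 2.937 half-value layers → attenuation 2^(−2.937) = 0.1306.
Combined: 71.30 × 0.1306 = 9.312 mR/h.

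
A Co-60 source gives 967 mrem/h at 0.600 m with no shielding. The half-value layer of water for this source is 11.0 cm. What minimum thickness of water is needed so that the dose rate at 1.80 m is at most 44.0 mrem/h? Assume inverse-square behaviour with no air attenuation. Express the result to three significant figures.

At 1.80 m, distance alone gives 967 × (0.600/1.80)² = 967 × 0.1111 = 107.4 mrem/h.
Further attenuation needed: 107.4/44.0 = 2.441.
n = log₂(2.441) = 1.287 half-value layers.
Thickness = 1.287 × 11.0 cm = 14.16 cm.

14.2 cm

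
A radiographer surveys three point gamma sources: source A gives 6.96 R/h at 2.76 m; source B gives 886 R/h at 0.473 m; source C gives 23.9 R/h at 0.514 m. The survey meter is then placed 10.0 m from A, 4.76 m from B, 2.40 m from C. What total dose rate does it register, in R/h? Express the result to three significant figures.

By superposition, sum each source's inverse-square contribution:
A: 6.96 × (2.76/10.0)² = 0.5302 R/h
B: 886 × (0.473/4.76)² = 8.749 R/h
C: 23.9 × (0.514/2.40)² = 1.096 R/h
Total = 0.5302 + 8.749 + 1.096 = 10.38 R/h.

10.4 R/h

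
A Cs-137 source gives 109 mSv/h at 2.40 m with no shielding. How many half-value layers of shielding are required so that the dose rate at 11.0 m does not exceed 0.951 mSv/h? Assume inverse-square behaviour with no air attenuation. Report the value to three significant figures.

2.45 half-value layers

At 11.0 m, distance alone gives (2.40/11.0)² = 0.04760, so 109 × 0.04760 = 5.188 mSv/h.
Further attenuation needed: 5.188/0.951 = 5.455.
n = log₂(5.455) = 2.448 half-value layers.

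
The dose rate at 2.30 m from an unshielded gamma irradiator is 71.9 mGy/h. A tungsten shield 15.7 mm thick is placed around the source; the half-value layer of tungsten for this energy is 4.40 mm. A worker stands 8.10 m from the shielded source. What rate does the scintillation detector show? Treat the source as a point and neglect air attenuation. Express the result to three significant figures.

0.489 mGy/h

Distance alone: (2.30/8.10)² = 0.08063, so 71.9 × 0.08063 = 5.797 mGy/h.
Shield: 15.7/4.40 = 3.568 half-value layers → attenuation 2^(−3.568) = 0.08432.
Combined: 5.797 × 0.08432 = 0.4888 mGy/h.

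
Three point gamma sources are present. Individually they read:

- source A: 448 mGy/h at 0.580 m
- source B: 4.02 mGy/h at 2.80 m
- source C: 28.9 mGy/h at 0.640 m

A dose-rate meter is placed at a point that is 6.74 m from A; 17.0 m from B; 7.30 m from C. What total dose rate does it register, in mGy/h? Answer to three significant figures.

Each source contributes Iᵢ·(dᵢ/rᵢ)²; contributions add.
A: 448 × (0.580/6.74)² = 3.318 mGy/h
B: 4.02 × (2.80/17.0)² = 0.1091 mGy/h
C: 28.9 × (0.640/7.30)² = 0.2221 mGy/h
Total = 3.318 + 0.1091 + 0.2221 = 3.649 mGy/h.

3.65 mGy/h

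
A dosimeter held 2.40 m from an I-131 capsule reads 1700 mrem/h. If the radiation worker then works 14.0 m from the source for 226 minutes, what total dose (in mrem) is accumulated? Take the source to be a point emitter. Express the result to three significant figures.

Since intensity falls as 1/r², rate at 14.0 m:
1700 × (2.40/14.0)² = 1700 × 0.02939 = 49.96 mrem/h.
Dose = rate × time = 49.96 mrem/h × 3.767 h = 188.2 mrem.

188 mrem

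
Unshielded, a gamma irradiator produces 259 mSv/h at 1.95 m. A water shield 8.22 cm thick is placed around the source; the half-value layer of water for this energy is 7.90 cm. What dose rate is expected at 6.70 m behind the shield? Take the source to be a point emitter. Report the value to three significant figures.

10.7 mSv/h

Distance alone: (1.95/6.70)² = 0.08471, so 259 × 0.08471 = 21.94 mSv/h.
Shield: 8.22/7.90 = 1.041 half-value layers → attenuation 2^(−1.041) = 0.4860.
Combined: 21.94 × 0.4860 = 10.66 mSv/h.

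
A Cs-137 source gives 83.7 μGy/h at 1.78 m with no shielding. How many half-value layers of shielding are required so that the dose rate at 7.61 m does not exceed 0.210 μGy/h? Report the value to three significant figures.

4.45 half-value layers

At 7.61 m, distance alone gives (1.78/7.61)² = 0.05471, so 83.7 × 0.05471 = 4.579 μGy/h.
Further attenuation needed: 4.579/0.210 = 21.80.
n = log₂(21.80) = 4.446 half-value layers.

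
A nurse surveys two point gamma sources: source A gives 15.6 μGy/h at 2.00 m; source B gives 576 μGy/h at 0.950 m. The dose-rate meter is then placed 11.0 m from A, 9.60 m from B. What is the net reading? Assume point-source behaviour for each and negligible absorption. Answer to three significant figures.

Each source contributes Iᵢ·(dᵢ/rᵢ)²; contributions add.
A: 15.6 × (2.00/11.0)² = 0.5157 μGy/h
B: 576 × (0.950/9.60)² = 5.641 μGy/h
Total = 0.5157 + 5.641 = 6.157 μGy/h.

6.16 μGy/h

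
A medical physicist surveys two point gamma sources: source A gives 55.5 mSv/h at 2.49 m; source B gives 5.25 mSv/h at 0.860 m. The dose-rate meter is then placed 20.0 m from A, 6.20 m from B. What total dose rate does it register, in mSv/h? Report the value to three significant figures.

By superposition, sum each source's inverse-square contribution:
A: 55.5 × (2.49/20.0)² = 0.8603 mSv/h
B: 5.25 × (0.860/6.20)² = 0.1010 mSv/h
Total = 0.8603 + 0.1010 = 0.9613 mSv/h.

0.961 mSv/h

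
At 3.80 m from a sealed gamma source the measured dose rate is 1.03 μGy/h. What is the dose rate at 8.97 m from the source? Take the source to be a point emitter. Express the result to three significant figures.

0.185 μGy/h

Since intensity falls as 1/r², scaling from 3.80 m to 8.97 m:
1.03 × (3.80/8.97)² = 1.03 × 0.1795 = 0.1849 μGy/h.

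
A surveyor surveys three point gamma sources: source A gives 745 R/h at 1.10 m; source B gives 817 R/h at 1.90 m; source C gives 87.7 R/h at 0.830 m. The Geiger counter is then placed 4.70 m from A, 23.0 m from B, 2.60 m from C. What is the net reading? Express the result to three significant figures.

Each source contributes Iᵢ·(dᵢ/rᵢ)²; contributions add.
A: 745 × (1.10/4.70)² = 40.81 R/h
B: 817 × (1.90/23.0)² = 5.575 R/h
C: 87.7 × (0.830/2.60)² = 8.937 R/h
Total = 40.81 + 5.575 + 8.937 = 55.32 R/h.

55.3 R/h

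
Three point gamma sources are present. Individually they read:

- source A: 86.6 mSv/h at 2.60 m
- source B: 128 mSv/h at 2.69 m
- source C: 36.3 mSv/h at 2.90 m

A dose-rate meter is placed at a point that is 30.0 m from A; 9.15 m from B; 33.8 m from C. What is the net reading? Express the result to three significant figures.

Each source contributes Iᵢ·(dᵢ/rᵢ)²; contributions add.
A: 86.6 × (2.60/30.0)² = 0.6505 mSv/h
B: 128 × (2.69/9.15)² = 11.06 mSv/h
C: 36.3 × (2.90/33.8)² = 0.2672 mSv/h
Total = 0.6505 + 11.06 + 0.2672 = 11.98 mSv/h.

12.0 mSv/h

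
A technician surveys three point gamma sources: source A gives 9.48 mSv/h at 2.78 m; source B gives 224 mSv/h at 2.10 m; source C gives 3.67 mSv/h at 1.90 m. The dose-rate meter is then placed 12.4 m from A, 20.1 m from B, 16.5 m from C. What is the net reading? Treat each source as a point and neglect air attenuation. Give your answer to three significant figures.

2.97 mSv/h

Each source contributes Iᵢ·(dᵢ/rᵢ)²; contributions add.
A: 9.48 × (2.78/12.4)² = 0.4765 mSv/h
B: 224 × (2.10/20.1)² = 2.445 mSv/h
C: 3.67 × (1.90/16.5)² = 0.04866 mSv/h
Total = 0.4765 + 2.445 + 0.04866 = 2.970 mSv/h.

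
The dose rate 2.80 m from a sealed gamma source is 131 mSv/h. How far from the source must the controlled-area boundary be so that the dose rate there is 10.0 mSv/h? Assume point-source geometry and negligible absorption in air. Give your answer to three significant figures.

10.1 m

Since intensity falls as 1/r², d₂ = d₁·√(I₁/I₂).
I₁/I₂ = 131/10.0 = 13.10, so d₂ = 2.80 × √13.10 = 10.13 m.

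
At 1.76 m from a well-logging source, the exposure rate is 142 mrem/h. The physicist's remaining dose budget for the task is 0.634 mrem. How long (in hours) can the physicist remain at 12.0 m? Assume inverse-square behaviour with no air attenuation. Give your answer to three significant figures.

0.208 h

Using I₁d₁² = I₂d₂², rate at 12.0 m:
142 × (1.76/12.0)² = 142 × 0.02151 = 3.054 mrem/h.
Stay time = 0.634 mrem ÷ 3.054 mrem/h = 0.2076 h.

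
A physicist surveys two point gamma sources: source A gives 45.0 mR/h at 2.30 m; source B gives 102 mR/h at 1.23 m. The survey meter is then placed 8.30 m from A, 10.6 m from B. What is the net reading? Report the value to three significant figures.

By superposition, sum each source's inverse-square contribution:
A: 45.0 × (2.30/8.30)² = 3.456 mR/h
B: 102 × (1.23/10.6)² = 1.373 mR/h
Total = 3.456 + 1.373 = 4.829 mR/h.

4.83 mR/h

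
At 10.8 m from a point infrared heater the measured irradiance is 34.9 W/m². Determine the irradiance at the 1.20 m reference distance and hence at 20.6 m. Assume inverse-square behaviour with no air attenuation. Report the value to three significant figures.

2830 W/m²; 9.59 W/m²

By the inverse-square law,
At 1.20 m: (10.8/1.20)² = 81.00, so 34.9 × 81.00 = 2827 W/m²
At 20.6 m: 2827 × (1.20/20.6)² = 2827 × 0.003393 = 9.592 W/m².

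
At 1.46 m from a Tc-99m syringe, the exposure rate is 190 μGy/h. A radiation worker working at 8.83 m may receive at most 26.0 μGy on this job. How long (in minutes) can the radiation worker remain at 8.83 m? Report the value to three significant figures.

Applying the 1/r² law, rate at 8.83 m:
(1.46/8.83)² = 0.02734, so 190 × 0.02734 = 5.195 μGy/h.
Stay time = 26.0 μGy ÷ 5.195 μGy/h = 5.005 h = 300.3 min.

300 min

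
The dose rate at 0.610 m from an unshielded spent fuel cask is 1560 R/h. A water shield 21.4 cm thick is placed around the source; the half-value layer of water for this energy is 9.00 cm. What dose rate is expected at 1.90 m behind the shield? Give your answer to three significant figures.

30.9 R/h

Distance alone: 1560 × (0.610/1.90)² = 1560 × 0.1031 = 160.8 R/h.
Shield: 21.4/9.00 = 2.378 half-value layers → attenuation 2^(−2.378) = 0.1924.
Combined: 160.8 × 0.1924 = 30.94 R/h.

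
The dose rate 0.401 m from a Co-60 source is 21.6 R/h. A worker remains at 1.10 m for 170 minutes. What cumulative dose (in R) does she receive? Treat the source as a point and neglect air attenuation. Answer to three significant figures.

Intensity scales as (d₁/d₂)², so rate at 1.10 m:
21.6 × (0.401/1.10)² = 21.6 × 0.1329 = 2.871 R/h.
Dose = rate × time = 2.871 R/h × 2.833 h = 8.134 R.

8.13 R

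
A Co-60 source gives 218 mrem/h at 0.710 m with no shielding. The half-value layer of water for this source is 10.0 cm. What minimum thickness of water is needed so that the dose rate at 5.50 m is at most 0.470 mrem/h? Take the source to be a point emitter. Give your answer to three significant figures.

At 5.50 m, distance alone gives 218 × (0.710/5.50)² = 218 × 0.01666 = 3.632 mrem/h.
Further attenuation needed: 3.632/0.470 = 7.728.
n = log₂(7.728) = 2.950 half-value layers.
Thickness = 2.950 × 10.0 cm = 29.50 cm.

29.5 cm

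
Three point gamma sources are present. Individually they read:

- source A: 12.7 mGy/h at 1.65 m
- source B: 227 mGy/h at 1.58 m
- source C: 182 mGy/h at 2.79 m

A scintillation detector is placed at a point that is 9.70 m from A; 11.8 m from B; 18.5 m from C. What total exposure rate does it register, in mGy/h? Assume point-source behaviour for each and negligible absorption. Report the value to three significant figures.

8.58 mGy/h

Each source contributes Iᵢ·(dᵢ/rᵢ)²; contributions add.
A: 12.7 × (1.65/9.70)² = 0.3675 mGy/h
B: 227 × (1.58/11.8)² = 4.070 mGy/h
C: 182 × (2.79/18.5)² = 4.139 mGy/h
Total = 0.3675 + 4.070 + 4.139 = 8.577 mGy/h.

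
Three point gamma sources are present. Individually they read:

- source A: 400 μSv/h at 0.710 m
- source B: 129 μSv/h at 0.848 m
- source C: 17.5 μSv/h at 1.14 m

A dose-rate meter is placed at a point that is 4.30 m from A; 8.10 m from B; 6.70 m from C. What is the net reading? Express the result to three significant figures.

12.8 μSv/h

Each source contributes Iᵢ·(dᵢ/rᵢ)²; contributions add.
A: 400 × (0.710/4.30)² = 10.91 μSv/h
B: 129 × (0.848/8.10)² = 1.414 μSv/h
C: 17.5 × (1.14/6.70)² = 0.5066 μSv/h
Total = 10.91 + 1.414 + 0.5066 = 12.83 μSv/h.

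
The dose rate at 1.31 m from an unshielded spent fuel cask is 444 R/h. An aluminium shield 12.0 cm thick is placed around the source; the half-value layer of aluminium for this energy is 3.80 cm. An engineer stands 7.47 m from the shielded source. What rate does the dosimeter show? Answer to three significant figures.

Distance alone: (1.31/7.47)² = 0.03075, so 444 × 0.03075 = 13.65 R/h.
Shield: 12.0/3.80 = 3.158 half-value layers → attenuation 2^(−3.158) = 0.1120.
Combined: 13.65 × 0.1120 = 1.529 R/h.

1.53 R/h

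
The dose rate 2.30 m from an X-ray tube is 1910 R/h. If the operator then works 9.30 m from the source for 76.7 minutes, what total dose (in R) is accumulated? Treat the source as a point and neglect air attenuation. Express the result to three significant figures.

Applying the 1/r² law, rate at 9.30 m:
1910 × (2.30/9.30)² = 1910 × 0.06116 = 116.8 R/h.
Dose = rate × time = 116.8 R/h × 1.278 h = 149.3 R.

149 R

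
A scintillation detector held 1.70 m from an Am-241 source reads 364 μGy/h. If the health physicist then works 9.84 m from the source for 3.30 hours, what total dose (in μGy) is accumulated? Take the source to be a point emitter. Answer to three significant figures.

35.9 μGy

Intensity scales as (d₁/d₂)², so rate at 9.84 m:
(1.70/9.84)² = 0.02985, so 364 × 0.02985 = 10.87 μGy/h.
Dose = rate × time = 10.87 μGy/h × 3.300 h = 35.87 μGy.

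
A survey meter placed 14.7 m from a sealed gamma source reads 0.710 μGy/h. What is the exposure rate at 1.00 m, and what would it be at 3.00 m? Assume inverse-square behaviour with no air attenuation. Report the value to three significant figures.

153 μGy/h; 17.0 μGy/h

Since intensity falls as 1/r²,
At 1.00 m: 0.710 × (14.7/1.00)² = 0.710 × 216.1 = 153.4 μGy/h
At 3.00 m: 153.4 × (1.00/3.00)² = 153.4 × 0.1111 = 17.04 μGy/h.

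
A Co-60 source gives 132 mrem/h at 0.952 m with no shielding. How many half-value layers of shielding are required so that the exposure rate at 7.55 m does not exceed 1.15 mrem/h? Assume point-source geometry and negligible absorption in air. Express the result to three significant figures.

At 7.55 m, distance alone gives 132 × (0.952/7.55)² = 132 × 0.01590 = 2.099 mrem/h.
Further attenuation needed: 2.099/1.15 = 1.825.
n = log₂(1.825) = 0.8679 half-value layers.

0.868 half-value layers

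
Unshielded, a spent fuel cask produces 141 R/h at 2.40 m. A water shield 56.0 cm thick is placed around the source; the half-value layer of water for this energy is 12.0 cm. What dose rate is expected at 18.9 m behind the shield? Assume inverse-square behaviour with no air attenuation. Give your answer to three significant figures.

Distance alone: (2.40/18.9)² = 0.01612, so 141 × 0.01612 = 2.273 R/h.
Shield: 56.0/12.0 = 4.667 half-value layers → attenuation 2^(−4.667) = 0.03936.
Combined: 2.273 × 0.03936 = 0.08947 R/h.

0.0895 R/h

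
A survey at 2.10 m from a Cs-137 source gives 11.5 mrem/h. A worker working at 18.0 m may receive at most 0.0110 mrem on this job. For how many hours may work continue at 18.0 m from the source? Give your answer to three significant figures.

0.0703 h

By the inverse-square law, rate at 18.0 m:
11.5 × (2.10/18.0)² = 11.5 × 0.01361 = 0.1565 mrem/h.
Stay time = 0.0110 mrem ÷ 0.1565 mrem/h = 0.07029 h.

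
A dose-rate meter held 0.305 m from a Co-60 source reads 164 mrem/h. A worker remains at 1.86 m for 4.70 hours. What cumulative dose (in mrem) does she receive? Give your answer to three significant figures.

Intensity scales as (d₁/d₂)², so rate at 1.86 m:
(0.305/1.86)² = 0.02689, so 164 × 0.02689 = 4.410 mrem/h.
Dose = rate × time = 4.410 mrem/h × 4.700 h = 20.73 mrem.

20.7 mrem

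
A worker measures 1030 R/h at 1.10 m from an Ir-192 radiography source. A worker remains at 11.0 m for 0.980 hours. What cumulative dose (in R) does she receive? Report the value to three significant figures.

Since intensity falls as 1/r², rate at 11.0 m:
1030 × (1.10/11.0)² = 1030 × 0.01000 = 10.30 R/h.
Dose = rate × time = 10.30 R/h × 0.9800 h = 10.09 R.

10.1 R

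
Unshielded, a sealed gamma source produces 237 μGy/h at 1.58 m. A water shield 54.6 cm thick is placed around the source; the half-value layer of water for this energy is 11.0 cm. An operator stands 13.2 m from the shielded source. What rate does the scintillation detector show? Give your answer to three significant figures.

Distance alone: 237 × (1.58/13.2)² = 237 × 0.01433 = 3.396 μGy/h.
Shield: 54.6/11.0 = 4.964 half-value layers → attenuation 2^(−4.964) = 0.03204.
Combined: 3.396 × 0.03204 = 0.1088 μGy/h.

0.109 μGy/h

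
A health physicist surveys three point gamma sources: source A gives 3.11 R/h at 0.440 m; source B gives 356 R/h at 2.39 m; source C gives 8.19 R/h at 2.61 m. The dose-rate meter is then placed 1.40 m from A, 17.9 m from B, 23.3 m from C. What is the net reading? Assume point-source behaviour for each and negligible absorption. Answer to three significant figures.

6.76 R/h

By superposition, sum each source's inverse-square contribution:
A: 3.11 × (0.440/1.40)² = 0.3072 R/h
B: 356 × (2.39/17.9)² = 6.347 R/h
C: 8.19 × (2.61/23.3)² = 0.1028 R/h
Total = 0.3072 + 6.347 + 0.1028 = 6.757 R/h.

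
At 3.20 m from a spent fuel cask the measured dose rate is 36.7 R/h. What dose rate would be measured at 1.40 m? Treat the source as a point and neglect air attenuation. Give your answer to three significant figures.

By the inverse-square law, scaling from 3.20 m to 1.40 m:
36.7 × (3.20/1.40)² = 36.7 × 5.224 = 191.7 R/h.

192 R/h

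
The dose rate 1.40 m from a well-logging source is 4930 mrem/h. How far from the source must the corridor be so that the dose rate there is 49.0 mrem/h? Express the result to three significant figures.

14.0 m

Applying the 1/r² law, d₂ = d₁·√(I₁/I₂).
I₁/I₂ = 4930/49.0 = 100.6, so d₂ = 1.40 × √100.6 = 14.04 m.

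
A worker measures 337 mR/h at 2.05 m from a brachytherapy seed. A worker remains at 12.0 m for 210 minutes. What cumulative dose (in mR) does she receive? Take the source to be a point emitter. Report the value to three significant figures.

34.4 mR

Using I₁d₁² = I₂d₂², rate at 12.0 m:
337 × (2.05/12.0)² = 337 × 0.02918 = 9.834 mR/h.
Dose = rate × time = 9.834 mR/h × 3.500 h = 34.42 mR.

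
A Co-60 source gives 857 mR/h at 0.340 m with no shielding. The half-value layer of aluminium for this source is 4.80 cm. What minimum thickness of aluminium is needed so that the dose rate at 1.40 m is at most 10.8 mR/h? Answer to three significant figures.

At 1.40 m, distance alone gives (0.340/1.40)² = 0.05898, so 857 × 0.05898 = 50.55 mR/h.
Further attenuation needed: 50.55/10.8 = 4.681.
n = log₂(4.681) = 2.227 half-value layers.
Thickness = 2.227 × 4.80 cm = 10.69 cm.

10.7 cm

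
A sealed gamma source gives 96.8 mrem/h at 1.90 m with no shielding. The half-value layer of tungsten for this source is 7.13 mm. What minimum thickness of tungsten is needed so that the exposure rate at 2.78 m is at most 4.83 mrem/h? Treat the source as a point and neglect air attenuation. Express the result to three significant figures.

At 2.78 m, distance alone gives 96.8 × (1.90/2.78)² = 96.8 × 0.4671 = 45.22 mrem/h.
Further attenuation needed: 45.22/4.83 = 9.362.
n = log₂(9.362) = 3.227 half-value layers.
Thickness = 3.227 × 7.13 mm = 23.01 mm.

23.0 mm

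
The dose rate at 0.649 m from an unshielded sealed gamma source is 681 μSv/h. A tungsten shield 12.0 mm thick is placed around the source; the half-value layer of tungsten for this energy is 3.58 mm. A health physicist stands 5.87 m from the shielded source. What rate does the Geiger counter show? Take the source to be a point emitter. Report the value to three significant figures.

0.815 μSv/h

Distance alone: 681 × (0.649/5.87)² = 681 × 0.01222 = 8.322 μSv/h.
Shield: 12.0/3.58 = 3.352 half-value layers → attenuation 2^(−3.352) = 0.09794.
Combined: 8.322 × 0.09794 = 0.8151 μSv/h.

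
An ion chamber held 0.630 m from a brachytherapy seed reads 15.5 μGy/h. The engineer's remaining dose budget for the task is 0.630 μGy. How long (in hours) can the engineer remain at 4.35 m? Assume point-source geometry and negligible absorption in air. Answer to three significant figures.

Applying the 1/r² law, rate at 4.35 m:
(0.630/4.35)² = 0.02098, so 15.5 × 0.02098 = 0.3252 μGy/h.
Stay time = 0.630 μGy ÷ 0.3252 μGy/h = 1.937 h.

1.94 h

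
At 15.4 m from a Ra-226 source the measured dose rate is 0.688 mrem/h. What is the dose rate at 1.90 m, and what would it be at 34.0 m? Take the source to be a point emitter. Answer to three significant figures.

45.2 mrem/h; 0.141 mrem/h

Intensity scales as (d₁/d₂)², so
At 1.90 m: 0.688 × (15.4/1.90)² = 0.688 × 65.70 = 45.20 mrem/h
At 34.0 m: 45.20 × (1.90/34.0)² = 45.20 × 0.003123 = 0.1412 mrem/h.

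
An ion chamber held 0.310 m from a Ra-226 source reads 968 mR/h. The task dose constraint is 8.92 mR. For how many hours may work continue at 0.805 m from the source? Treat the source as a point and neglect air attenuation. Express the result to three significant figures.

Applying the 1/r² law, rate at 0.805 m:
968 × (0.310/0.805)² = 968 × 0.1483 = 143.6 mR/h.
Stay time = 8.92 mR ÷ 143.6 mR/h = 0.06212 h.

0.0621 h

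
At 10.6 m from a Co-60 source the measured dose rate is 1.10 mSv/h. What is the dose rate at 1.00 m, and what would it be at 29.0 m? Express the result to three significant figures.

124 mSv/h; 0.147 mSv/h

By the inverse-square law,
At 1.00 m: 1.10 × (10.6/1.00)² = 1.10 × 112.4 = 123.6 mSv/h
At 29.0 m: 123.6 × (1.00/29.0)² = 123.6 × 0.001189 = 0.1470 mSv/h.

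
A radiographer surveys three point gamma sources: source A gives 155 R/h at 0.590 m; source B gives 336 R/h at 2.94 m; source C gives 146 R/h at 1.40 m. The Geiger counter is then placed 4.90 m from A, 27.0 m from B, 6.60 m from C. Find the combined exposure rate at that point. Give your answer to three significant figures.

By superposition, sum each source's inverse-square contribution:
A: 155 × (0.590/4.90)² = 2.247 R/h
B: 336 × (2.94/27.0)² = 3.984 R/h
C: 146 × (1.40/6.60)² = 6.569 R/h
Total = 2.247 + 3.984 + 6.569 = 12.80 R/h.

12.8 R/h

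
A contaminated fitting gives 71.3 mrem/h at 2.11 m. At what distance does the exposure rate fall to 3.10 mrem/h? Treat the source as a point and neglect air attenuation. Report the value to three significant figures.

10.1 m

By the inverse-square law, d₂ = d₁·√(I₁/I₂).
I₁/I₂ = 71.3/3.10 = 23.00, so d₂ = 2.11 × √23.00 = 10.12 m.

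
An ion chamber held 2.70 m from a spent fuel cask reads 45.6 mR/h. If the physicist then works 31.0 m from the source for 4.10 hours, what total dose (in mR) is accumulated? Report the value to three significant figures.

Using I₁d₁² = I₂d₂², rate at 31.0 m:
45.6 × (2.70/31.0)² = 45.6 × 0.007586 = 0.3459 mR/h.
Dose = rate × time = 0.3459 mR/h × 4.100 h = 1.418 mR.

1.42 mR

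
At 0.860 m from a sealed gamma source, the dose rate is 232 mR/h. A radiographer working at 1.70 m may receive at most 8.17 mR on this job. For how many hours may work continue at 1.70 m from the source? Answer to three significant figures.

0.138 h

Applying the 1/r² law, rate at 1.70 m:
232 × (0.860/1.70)² = 232 × 0.2559 = 59.37 mR/h.
Stay time = 8.17 mR ÷ 59.37 mR/h = 0.1376 h.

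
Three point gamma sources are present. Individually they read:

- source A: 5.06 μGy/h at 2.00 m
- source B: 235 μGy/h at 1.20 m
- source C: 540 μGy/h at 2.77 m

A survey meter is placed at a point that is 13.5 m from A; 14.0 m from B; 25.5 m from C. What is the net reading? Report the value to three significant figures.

8.21 μGy/h

By superposition, sum each source's inverse-square contribution:
A: 5.06 × (2.00/13.5)² = 0.1111 μGy/h
B: 235 × (1.20/14.0)² = 1.727 μGy/h
C: 540 × (2.77/25.5)² = 6.372 μGy/h
Total = 0.1111 + 1.727 + 6.372 = 8.210 μGy/h.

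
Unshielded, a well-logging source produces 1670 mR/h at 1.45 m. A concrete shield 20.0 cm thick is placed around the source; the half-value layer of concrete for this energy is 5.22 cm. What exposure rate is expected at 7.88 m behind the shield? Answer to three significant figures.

3.97 mR/h

Distance alone: (1.45/7.88)² = 0.03386, so 1670 × 0.03386 = 56.55 mR/h.
Shield: 20.0/5.22 = 3.831 half-value layers → attenuation 2^(−3.831) = 0.07027.
Combined: 56.55 × 0.07027 = 3.974 mR/h.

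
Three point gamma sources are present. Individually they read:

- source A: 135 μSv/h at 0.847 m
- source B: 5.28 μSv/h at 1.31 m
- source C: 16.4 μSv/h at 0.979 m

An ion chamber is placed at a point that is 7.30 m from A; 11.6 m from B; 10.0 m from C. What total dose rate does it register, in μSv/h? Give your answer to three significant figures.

By superposition, sum each source's inverse-square contribution:
A: 135 × (0.847/7.30)² = 1.817 μSv/h
B: 5.28 × (1.31/11.6)² = 0.06734 μSv/h
C: 16.4 × (0.979/10.0)² = 0.1572 μSv/h
Total = 1.817 + 0.06734 + 0.1572 = 2.042 μSv/h.

2.04 μSv/h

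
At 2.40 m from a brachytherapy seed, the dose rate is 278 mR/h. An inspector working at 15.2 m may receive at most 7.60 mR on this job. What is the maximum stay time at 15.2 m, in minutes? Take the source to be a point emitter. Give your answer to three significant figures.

Intensity scales as (d₁/d₂)², so rate at 15.2 m:
(2.40/15.2)² = 0.02493, so 278 × 0.02493 = 6.931 mR/h.
Stay time = 7.60 mR ÷ 6.931 mR/h = 1.097 h = 65.82 min.

65.8 min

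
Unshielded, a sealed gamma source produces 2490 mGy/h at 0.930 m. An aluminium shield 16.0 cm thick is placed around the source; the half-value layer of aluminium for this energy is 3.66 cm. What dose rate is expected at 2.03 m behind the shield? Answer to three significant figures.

Distance alone: 2490 × (0.930/2.03)² = 2490 × 0.2099 = 522.7 mGy/h.
Shield: 16.0/3.66 = 4.372 half-value layers → attenuation 2^(−4.372) = 0.04829.
Combined: 522.7 × 0.04829 = 25.24 mGy/h.

25.2 mGy/h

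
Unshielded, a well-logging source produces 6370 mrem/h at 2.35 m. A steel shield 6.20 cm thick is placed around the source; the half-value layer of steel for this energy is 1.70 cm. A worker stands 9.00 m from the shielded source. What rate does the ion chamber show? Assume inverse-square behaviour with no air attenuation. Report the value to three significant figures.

34.7 mrem/h

Distance alone: 6370 × (2.35/9.00)² = 6370 × 0.06818 = 434.3 mrem/h.
Shield: 6.20/1.70 = 3.647 half-value layers → attenuation 2^(−3.647) = 0.07983.
Combined: 434.3 × 0.07983 = 34.67 mrem/h.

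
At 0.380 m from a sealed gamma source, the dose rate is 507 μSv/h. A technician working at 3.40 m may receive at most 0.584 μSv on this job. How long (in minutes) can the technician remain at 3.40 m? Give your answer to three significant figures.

Since intensity falls as 1/r², rate at 3.40 m:
507 × (0.380/3.40)² = 507 × 0.01249 = 6.332 μSv/h.
Stay time = 0.584 μSv ÷ 6.332 μSv/h = 0.09223 h = 5.534 min.

5.53 min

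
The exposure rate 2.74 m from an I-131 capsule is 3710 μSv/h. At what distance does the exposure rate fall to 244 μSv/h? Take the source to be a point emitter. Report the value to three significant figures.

10.7 m

Applying the 1/r² law, d₂ = d₁·√(I₁/I₂).
I₁/I₂ = 3710/244 = 15.20, so d₂ = 2.74 × √15.20 = 10.68 m.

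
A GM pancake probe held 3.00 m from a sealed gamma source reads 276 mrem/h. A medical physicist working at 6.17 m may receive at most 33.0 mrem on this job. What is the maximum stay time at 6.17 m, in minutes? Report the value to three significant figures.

30.3 min

By the inverse-square law, rate at 6.17 m:
276 × (3.00/6.17)² = 276 × 0.2364 = 65.25 mrem/h.
Stay time = 33.0 mrem ÷ 65.25 mrem/h = 0.5057 h = 30.34 min.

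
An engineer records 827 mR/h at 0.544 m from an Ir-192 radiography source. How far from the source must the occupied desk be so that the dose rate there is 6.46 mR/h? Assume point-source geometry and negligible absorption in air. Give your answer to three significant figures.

Applying the 1/r² law, d₂ = d₁·√(I₁/I₂).
I₁/I₂ = 827/6.46 = 128.0, so d₂ = 0.544 × √128.0 = 6.155 m.

6.16 m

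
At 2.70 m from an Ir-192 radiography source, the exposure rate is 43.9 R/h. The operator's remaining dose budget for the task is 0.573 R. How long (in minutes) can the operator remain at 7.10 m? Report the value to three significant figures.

5.42 min

Using I₁d₁² = I₂d₂², rate at 7.10 m:
43.9 × (2.70/7.10)² = 43.9 × 0.1446 = 6.348 R/h.
Stay time = 0.573 R ÷ 6.348 R/h = 0.09026 h = 5.416 min.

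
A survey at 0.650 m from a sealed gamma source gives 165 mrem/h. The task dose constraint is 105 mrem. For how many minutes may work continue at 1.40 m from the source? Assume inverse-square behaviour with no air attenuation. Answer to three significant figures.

177 min

Intensity scales as (d₁/d₂)², so rate at 1.40 m:
165 × (0.650/1.40)² = 165 × 0.2156 = 35.57 mrem/h.
Stay time = 105 mrem ÷ 35.57 mrem/h = 2.952 h = 177.1 min.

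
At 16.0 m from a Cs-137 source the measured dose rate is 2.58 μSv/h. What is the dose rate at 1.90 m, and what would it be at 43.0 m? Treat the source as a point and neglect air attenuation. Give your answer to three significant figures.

By the inverse-square law,
At 1.90 m: (16.0/1.90)² = 70.91, so 2.58 × 70.91 = 182.9 μSv/h
At 43.0 m: (1.90/43.0)² = 0.001952, so 182.9 × 0.001952 = 0.3570 μSv/h.

183 μSv/h; 0.357 μSv/h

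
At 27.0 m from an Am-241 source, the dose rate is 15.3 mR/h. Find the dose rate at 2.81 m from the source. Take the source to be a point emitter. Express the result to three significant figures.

1410 mR/h

Applying the 1/r² law, the rate at 2.81 m is
(27.0/2.81)² = 92.32, so 15.3 × 92.32 = 1412 mR/h.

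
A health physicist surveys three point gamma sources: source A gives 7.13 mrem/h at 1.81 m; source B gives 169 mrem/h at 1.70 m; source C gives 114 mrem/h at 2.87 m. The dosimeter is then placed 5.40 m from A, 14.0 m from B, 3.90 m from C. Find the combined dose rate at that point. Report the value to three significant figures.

Each source contributes Iᵢ·(dᵢ/rᵢ)²; contributions add.
A: 7.13 × (1.81/5.40)² = 0.8010 mrem/h
B: 169 × (1.70/14.0)² = 2.492 mrem/h
C: 114 × (2.87/3.90)² = 61.74 mrem/h
Total = 0.8010 + 2.492 + 61.74 = 65.03 mrem/h.

65.0 mrem/h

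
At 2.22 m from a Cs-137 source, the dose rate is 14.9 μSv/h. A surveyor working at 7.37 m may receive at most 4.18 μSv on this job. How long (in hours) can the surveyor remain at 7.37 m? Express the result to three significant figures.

Using I₁d₁² = I₂d₂², rate at 7.37 m:
(2.22/7.37)² = 0.09073, so 14.9 × 0.09073 = 1.352 μSv/h.
Stay time = 4.18 μSv ÷ 1.352 μSv/h = 3.092 h.

3.09 h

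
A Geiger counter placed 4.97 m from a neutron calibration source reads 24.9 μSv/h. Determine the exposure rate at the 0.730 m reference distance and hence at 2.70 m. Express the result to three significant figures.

1150 μSv/h; 84.4 μSv/h

Applying the 1/r² law,
At 0.730 m: (4.97/0.730)² = 46.35, so 24.9 × 46.35 = 1154 μSv/h
At 2.70 m: (0.730/2.70)² = 0.07310, so 1154 × 0.07310 = 84.36 μSv/h.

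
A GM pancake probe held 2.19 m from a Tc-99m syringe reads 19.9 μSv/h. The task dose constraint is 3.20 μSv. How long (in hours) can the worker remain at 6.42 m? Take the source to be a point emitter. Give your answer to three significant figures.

1.38 h

Since intensity falls as 1/r², rate at 6.42 m:
(2.19/6.42)² = 0.1164, so 19.9 × 0.1164 = 2.316 μSv/h.
Stay time = 3.20 μSv ÷ 2.316 μSv/h = 1.382 h.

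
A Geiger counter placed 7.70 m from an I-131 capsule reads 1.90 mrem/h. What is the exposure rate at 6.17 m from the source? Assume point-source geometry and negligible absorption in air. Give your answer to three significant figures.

By the inverse-square law, scaling from 7.70 m to 6.17 m:
(7.70/6.17)² = 1.557, so 1.90 × 1.557 = 2.958 mrem/h.

2.96 mrem/h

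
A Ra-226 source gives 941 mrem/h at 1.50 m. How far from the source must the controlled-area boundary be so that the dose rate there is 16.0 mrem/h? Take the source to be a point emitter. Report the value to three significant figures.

11.5 m

Intensity scales as (d₁/d₂)², so d₂ = d₁·√(I₁/I₂).
I₁/I₂ = 941/16.0 = 58.81, so d₂ = 1.50 × √58.81 = 11.50 m.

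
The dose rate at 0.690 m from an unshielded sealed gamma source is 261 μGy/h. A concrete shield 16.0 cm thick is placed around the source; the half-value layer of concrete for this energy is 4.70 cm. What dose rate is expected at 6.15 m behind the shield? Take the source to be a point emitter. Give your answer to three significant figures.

0.310 μGy/h

Distance alone: (0.690/6.15)² = 0.01259, so 261 × 0.01259 = 3.286 μGy/h.
Shield: 16.0/4.70 = 3.404 half-value layers → attenuation 2^(−3.404) = 0.09447.
Combined: 3.286 × 0.09447 = 0.3104 μGy/h.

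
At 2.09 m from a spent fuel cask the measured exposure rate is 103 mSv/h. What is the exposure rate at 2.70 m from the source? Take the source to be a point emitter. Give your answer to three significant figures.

61.7 mSv/h

Intensity scales as (d₁/d₂)², so scaling from 2.09 m to 2.70 m:
103 × (2.09/2.70)² = 103 × 0.5992 = 61.72 mSv/h.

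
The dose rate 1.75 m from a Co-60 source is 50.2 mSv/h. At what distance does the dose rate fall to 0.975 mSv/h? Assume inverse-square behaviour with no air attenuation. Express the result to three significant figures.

Since intensity falls as 1/r², d₂ = d₁·√(I₁/I₂).
I₁/I₂ = 50.2/0.975 = 51.49, so d₂ = 1.75 × √51.49 = 12.56 m.

12.6 m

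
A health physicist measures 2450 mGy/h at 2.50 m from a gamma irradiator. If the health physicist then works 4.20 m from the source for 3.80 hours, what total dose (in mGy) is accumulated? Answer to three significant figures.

3300 mGy

Using I₁d₁² = I₂d₂², rate at 4.20 m:
2450 × (2.50/4.20)² = 2450 × 0.3543 = 868.0 mGy/h.
Dose = rate × time = 868.0 mGy/h × 3.800 h = 3298 mGy.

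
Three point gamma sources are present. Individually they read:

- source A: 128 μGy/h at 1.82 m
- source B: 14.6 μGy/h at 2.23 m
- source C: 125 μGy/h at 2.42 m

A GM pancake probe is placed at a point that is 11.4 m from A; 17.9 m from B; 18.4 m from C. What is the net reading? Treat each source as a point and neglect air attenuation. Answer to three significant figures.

Each source contributes Iᵢ·(dᵢ/rᵢ)²; contributions add.
A: 128 × (1.82/11.4)² = 3.262 μGy/h
B: 14.6 × (2.23/17.9)² = 0.2266 μGy/h
C: 125 × (2.42/18.4)² = 2.162 μGy/h
Total = 3.262 + 0.2266 + 2.162 = 5.651 μGy/h.

5.65 μGy/h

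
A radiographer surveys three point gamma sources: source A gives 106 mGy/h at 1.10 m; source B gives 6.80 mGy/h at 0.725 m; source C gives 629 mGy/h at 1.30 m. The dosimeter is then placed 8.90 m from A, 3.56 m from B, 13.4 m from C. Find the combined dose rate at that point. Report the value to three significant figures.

7.82 mGy/h

By superposition, sum each source's inverse-square contribution:
A: 106 × (1.10/8.90)² = 1.619 mGy/h
B: 6.80 × (0.725/3.56)² = 0.2820 mGy/h
C: 629 × (1.30/13.4)² = 5.920 mGy/h
Total = 1.619 + 0.2820 + 5.920 = 7.821 mGy/h.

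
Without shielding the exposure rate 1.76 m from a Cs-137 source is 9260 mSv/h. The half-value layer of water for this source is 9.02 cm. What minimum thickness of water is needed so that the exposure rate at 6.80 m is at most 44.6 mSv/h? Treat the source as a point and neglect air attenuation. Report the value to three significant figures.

At 6.80 m, distance alone gives 9260 × (1.76/6.80)² = 9260 × 0.06699 = 620.3 mSv/h.
Further attenuation needed: 620.3/44.6 = 13.91.
n = log₂(13.91) = 3.798 half-value layers.
Thickness = 3.798 × 9.02 cm = 34.26 cm.

34.3 cm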